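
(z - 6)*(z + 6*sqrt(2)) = z^2 - 6*z + 6*sqrt(2)*z - 36*sqrt(2)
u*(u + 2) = u^2 + 2*u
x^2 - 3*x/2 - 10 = (x - 4)*(x + 5/2)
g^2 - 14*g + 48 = (g - 8)*(g - 6)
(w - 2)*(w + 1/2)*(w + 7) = w^3 + 11*w^2/2 - 23*w/2 - 7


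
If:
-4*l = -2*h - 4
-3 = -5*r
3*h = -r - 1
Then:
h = -8/15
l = 11/15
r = 3/5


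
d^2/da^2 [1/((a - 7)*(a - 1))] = 2*((a - 7)^2 + (a - 7)*(a - 1) + (a - 1)^2)/((a - 7)^3*(a - 1)^3)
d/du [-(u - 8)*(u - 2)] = 10 - 2*u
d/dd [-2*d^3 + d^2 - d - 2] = -6*d^2 + 2*d - 1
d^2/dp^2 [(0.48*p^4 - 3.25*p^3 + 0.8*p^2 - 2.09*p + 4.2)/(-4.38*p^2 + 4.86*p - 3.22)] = (-18.417024*p^6 + 61.3059839999999*p^5 - 108.642816*p^4 + 228.171768*p^3 - 780.630984*p^2 + 561.752016*p - 31.110184)/(84.027672*p^6 - 279.708552*p^5 + 495.682848*p^4 - 526.052232*p^3 + 364.406112*p^2 - 151.171272*p + 33.386248)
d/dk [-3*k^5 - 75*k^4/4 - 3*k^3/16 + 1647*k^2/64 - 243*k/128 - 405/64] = -15*k^4 - 75*k^3 - 9*k^2/16 + 1647*k/32 - 243/128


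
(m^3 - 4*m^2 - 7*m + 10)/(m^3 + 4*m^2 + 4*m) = (m^2 - 6*m + 5)/(m*(m + 2))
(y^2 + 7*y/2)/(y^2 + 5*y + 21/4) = 2*y/(2*y + 3)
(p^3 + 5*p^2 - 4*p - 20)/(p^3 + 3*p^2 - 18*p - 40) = (p - 2)/(p - 4)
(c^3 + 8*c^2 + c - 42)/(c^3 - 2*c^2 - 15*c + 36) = (c^3 + 8*c^2 + c - 42)/(c^3 - 2*c^2 - 15*c + 36)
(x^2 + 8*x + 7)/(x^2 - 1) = (x + 7)/(x - 1)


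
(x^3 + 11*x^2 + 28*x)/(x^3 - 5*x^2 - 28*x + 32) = x*(x + 7)/(x^2 - 9*x + 8)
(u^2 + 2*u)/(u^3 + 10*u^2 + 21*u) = (u + 2)/(u^2 + 10*u + 21)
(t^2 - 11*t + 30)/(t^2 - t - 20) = (t - 6)/(t + 4)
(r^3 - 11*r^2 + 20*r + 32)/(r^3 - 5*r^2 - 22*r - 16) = (r - 4)/(r + 2)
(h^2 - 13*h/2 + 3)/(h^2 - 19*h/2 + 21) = (2*h - 1)/(2*h - 7)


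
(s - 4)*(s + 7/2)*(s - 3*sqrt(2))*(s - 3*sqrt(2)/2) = s^4 - 9*sqrt(2)*s^3/2 - s^3/2 - 5*s^2 + 9*sqrt(2)*s^2/4 - 9*s/2 + 63*sqrt(2)*s - 126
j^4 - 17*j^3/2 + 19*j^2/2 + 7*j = j*(j - 7)*(j - 2)*(j + 1/2)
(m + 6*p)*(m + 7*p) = m^2 + 13*m*p + 42*p^2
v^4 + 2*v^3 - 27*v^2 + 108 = (v - 3)^2*(v + 2)*(v + 6)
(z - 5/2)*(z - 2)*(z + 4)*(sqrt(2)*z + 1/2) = sqrt(2)*z^4 - sqrt(2)*z^3/2 + z^3/2 - 13*sqrt(2)*z^2 - z^2/4 - 13*z/2 + 20*sqrt(2)*z + 10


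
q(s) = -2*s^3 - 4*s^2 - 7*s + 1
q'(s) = -6*s^2 - 8*s - 7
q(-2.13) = 17.09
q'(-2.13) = -17.18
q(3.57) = -165.97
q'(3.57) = -112.03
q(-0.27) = 2.64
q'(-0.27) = -5.28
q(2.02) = -45.95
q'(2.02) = -47.64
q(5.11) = -406.08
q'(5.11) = -204.55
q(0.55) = -4.39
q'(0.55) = -13.22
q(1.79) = -35.82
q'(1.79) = -40.54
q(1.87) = -39.16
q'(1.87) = -42.94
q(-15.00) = 5956.00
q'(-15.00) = -1237.00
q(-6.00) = 331.00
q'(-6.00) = -175.00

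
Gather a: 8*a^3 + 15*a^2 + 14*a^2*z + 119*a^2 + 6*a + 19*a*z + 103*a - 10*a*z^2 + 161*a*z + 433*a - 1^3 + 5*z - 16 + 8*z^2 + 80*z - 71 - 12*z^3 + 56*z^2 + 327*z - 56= 8*a^3 + a^2*(14*z + 134) + a*(-10*z^2 + 180*z + 542) - 12*z^3 + 64*z^2 + 412*z - 144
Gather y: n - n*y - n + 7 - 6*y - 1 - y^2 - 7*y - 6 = -y^2 + y*(-n - 13)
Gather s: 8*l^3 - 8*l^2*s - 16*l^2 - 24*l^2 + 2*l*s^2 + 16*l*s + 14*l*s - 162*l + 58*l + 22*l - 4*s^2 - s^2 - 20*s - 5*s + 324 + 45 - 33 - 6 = 8*l^3 - 40*l^2 - 82*l + s^2*(2*l - 5) + s*(-8*l^2 + 30*l - 25) + 330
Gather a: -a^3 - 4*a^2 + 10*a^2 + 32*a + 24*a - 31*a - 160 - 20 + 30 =-a^3 + 6*a^2 + 25*a - 150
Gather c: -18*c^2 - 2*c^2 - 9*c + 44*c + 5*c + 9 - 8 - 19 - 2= -20*c^2 + 40*c - 20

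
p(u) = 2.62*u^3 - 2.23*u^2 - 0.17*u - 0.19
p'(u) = 7.86*u^2 - 4.46*u - 0.17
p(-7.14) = -1066.33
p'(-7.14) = 432.37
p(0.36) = -0.42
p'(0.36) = -0.76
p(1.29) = 1.50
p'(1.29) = 7.16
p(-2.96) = -87.17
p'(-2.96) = 81.90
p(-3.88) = -186.14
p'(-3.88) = 135.46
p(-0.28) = -0.37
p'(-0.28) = 1.70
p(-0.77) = -2.58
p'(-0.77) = 7.92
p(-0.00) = -0.19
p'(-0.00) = -0.17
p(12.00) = 4204.01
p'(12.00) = 1078.15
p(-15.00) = -9341.89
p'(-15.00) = 1835.23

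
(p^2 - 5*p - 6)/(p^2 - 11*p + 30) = (p + 1)/(p - 5)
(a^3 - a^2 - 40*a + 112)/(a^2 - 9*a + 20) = (a^2 + 3*a - 28)/(a - 5)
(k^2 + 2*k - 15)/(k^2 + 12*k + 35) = (k - 3)/(k + 7)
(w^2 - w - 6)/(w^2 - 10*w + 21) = (w + 2)/(w - 7)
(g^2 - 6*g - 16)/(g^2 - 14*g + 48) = (g + 2)/(g - 6)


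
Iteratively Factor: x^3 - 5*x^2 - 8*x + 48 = (x - 4)*(x^2 - x - 12) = (x - 4)*(x + 3)*(x - 4)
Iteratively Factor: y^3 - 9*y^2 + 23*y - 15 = (y - 3)*(y^2 - 6*y + 5) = (y - 3)*(y - 1)*(y - 5)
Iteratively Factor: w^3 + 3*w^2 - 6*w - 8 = (w - 2)*(w^2 + 5*w + 4) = (w - 2)*(w + 4)*(w + 1)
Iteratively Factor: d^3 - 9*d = (d - 3)*(d^2 + 3*d) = (d - 3)*(d + 3)*(d)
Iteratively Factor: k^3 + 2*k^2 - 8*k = (k - 2)*(k^2 + 4*k) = (k - 2)*(k + 4)*(k)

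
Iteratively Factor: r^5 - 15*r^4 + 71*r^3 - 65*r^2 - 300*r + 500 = (r - 2)*(r^4 - 13*r^3 + 45*r^2 + 25*r - 250) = (r - 5)*(r - 2)*(r^3 - 8*r^2 + 5*r + 50) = (r - 5)^2*(r - 2)*(r^2 - 3*r - 10) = (r - 5)^3*(r - 2)*(r + 2)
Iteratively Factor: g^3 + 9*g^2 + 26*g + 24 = (g + 4)*(g^2 + 5*g + 6) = (g + 2)*(g + 4)*(g + 3)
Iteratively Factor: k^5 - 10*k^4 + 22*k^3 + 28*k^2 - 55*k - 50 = (k - 2)*(k^4 - 8*k^3 + 6*k^2 + 40*k + 25) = (k - 5)*(k - 2)*(k^3 - 3*k^2 - 9*k - 5) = (k - 5)^2*(k - 2)*(k^2 + 2*k + 1) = (k - 5)^2*(k - 2)*(k + 1)*(k + 1)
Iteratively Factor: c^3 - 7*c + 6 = (c - 2)*(c^2 + 2*c - 3) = (c - 2)*(c - 1)*(c + 3)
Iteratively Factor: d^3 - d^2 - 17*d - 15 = (d + 1)*(d^2 - 2*d - 15) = (d - 5)*(d + 1)*(d + 3)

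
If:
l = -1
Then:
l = -1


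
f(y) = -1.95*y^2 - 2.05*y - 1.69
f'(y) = -3.9*y - 2.05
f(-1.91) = -4.89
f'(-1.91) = 5.40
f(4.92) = -58.98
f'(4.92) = -21.24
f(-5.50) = -49.40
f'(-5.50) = 19.40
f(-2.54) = -9.06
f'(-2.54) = 7.86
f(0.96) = -5.46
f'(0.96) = -5.79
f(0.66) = -3.89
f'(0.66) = -4.62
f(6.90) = -108.67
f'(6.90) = -28.96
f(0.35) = -2.65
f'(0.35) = -3.42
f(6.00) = -84.19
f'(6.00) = -25.45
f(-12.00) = -257.89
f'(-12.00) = 44.75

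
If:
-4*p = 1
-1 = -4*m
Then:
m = 1/4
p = -1/4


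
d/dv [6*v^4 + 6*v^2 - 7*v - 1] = 24*v^3 + 12*v - 7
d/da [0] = 0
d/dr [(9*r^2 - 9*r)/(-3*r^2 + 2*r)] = -9/(9*r^2 - 12*r + 4)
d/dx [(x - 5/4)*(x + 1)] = 2*x - 1/4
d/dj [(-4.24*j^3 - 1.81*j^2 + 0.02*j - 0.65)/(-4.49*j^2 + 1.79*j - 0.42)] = (19.0376*j^4 - 15.1792*j^3 + 2.1923*j^2 - 4.3166*j + 1.1551)/(20.1601*j^4 - 16.0742*j^3 + 6.9757*j^2 - 1.5036*j + 0.1764)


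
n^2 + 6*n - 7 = (n - 1)*(n + 7)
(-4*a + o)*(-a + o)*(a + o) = 4*a^3 - a^2*o - 4*a*o^2 + o^3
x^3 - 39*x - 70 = (x - 7)*(x + 2)*(x + 5)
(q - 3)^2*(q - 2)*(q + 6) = q^4 - 2*q^3 - 27*q^2 + 108*q - 108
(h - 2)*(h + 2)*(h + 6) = h^3 + 6*h^2 - 4*h - 24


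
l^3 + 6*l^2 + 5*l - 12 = (l - 1)*(l + 3)*(l + 4)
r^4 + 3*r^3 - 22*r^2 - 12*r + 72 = (r - 3)*(r - 2)*(r + 2)*(r + 6)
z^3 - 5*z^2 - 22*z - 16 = (z - 8)*(z + 1)*(z + 2)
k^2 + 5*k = k*(k + 5)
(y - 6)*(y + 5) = y^2 - y - 30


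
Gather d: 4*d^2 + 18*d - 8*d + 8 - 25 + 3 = 4*d^2 + 10*d - 14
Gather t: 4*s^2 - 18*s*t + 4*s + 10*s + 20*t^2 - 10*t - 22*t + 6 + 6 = 4*s^2 + 14*s + 20*t^2 + t*(-18*s - 32) + 12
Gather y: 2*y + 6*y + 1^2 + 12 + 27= 8*y + 40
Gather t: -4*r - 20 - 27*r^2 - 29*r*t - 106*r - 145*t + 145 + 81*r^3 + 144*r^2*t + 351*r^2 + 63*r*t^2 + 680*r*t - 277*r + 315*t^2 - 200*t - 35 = 81*r^3 + 324*r^2 - 387*r + t^2*(63*r + 315) + t*(144*r^2 + 651*r - 345) + 90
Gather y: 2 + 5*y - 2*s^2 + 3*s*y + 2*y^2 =-2*s^2 + 2*y^2 + y*(3*s + 5) + 2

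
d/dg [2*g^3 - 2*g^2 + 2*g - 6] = 6*g^2 - 4*g + 2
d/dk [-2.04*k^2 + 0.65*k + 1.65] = 0.65 - 4.08*k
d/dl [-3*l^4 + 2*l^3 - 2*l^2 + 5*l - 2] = -12*l^3 + 6*l^2 - 4*l + 5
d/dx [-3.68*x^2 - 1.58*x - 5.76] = -7.36*x - 1.58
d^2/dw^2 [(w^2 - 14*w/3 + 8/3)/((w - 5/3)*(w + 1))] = 2*(-108*w^3 + 351*w^2 - 774*w + 367)/(27*w^6 - 54*w^5 - 99*w^4 + 172*w^3 + 165*w^2 - 150*w - 125)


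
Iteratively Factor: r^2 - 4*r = (r - 4)*(r)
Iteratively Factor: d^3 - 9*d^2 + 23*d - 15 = (d - 5)*(d^2 - 4*d + 3) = (d - 5)*(d - 1)*(d - 3)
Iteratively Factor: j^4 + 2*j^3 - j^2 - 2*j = (j)*(j^3 + 2*j^2 - j - 2) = j*(j + 1)*(j^2 + j - 2) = j*(j - 1)*(j + 1)*(j + 2)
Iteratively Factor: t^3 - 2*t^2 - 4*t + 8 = (t + 2)*(t^2 - 4*t + 4) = (t - 2)*(t + 2)*(t - 2)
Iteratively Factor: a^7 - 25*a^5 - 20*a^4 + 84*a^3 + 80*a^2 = (a)*(a^6 - 25*a^4 - 20*a^3 + 84*a^2 + 80*a) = a*(a - 5)*(a^5 + 5*a^4 - 20*a^2 - 16*a) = a*(a - 5)*(a + 2)*(a^4 + 3*a^3 - 6*a^2 - 8*a) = a*(a - 5)*(a + 2)*(a + 4)*(a^3 - a^2 - 2*a) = a^2*(a - 5)*(a + 2)*(a + 4)*(a^2 - a - 2) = a^2*(a - 5)*(a + 1)*(a + 2)*(a + 4)*(a - 2)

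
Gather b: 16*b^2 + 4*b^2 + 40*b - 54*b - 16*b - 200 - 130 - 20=20*b^2 - 30*b - 350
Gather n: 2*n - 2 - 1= 2*n - 3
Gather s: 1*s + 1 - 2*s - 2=-s - 1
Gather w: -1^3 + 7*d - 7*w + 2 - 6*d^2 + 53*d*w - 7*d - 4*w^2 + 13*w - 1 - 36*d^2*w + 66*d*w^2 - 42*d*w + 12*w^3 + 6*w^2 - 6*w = -6*d^2 + 12*w^3 + w^2*(66*d + 2) + w*(-36*d^2 + 11*d)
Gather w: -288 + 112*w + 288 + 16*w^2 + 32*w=16*w^2 + 144*w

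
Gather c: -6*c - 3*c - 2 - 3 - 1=-9*c - 6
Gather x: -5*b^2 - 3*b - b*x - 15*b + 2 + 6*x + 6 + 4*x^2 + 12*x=-5*b^2 - 18*b + 4*x^2 + x*(18 - b) + 8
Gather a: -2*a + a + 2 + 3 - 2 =3 - a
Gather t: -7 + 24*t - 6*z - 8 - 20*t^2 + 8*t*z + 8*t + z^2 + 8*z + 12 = -20*t^2 + t*(8*z + 32) + z^2 + 2*z - 3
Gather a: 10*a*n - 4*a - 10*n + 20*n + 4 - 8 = a*(10*n - 4) + 10*n - 4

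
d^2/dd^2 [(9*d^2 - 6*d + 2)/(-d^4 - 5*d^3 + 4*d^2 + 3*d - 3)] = 2*(-27*d^8 - 99*d^7 - 41*d^6 + 66*d^5 - 615*d^4 + 1391*d^3 - 834*d^2 + 234*d - 69)/(d^12 + 15*d^11 + 63*d^10 - 4*d^9 - 333*d^8 + 177*d^7 + 476*d^6 - 423*d^5 - 207*d^4 + 324*d^3 - 27*d^2 - 81*d + 27)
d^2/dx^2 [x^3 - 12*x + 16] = 6*x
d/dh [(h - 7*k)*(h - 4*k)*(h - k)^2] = 4*h^3 - 39*h^2*k + 102*h*k^2 - 67*k^3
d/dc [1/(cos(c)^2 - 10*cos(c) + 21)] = 2*(cos(c) - 5)*sin(c)/(cos(c)^2 - 10*cos(c) + 21)^2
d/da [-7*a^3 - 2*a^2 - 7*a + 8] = -21*a^2 - 4*a - 7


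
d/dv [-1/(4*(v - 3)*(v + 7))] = (v + 2)/(2*(v - 3)^2*(v + 7)^2)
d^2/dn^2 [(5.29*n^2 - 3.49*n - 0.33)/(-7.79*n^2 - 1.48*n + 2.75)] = (545.553954*n^3 - 559.795632*n^2 + 471.414966*n - 36.018136)/(472.729139*n^6 + 269.437404*n^5 - 449.454177*n^4 - 186.990008*n^3 + 158.664825*n^2 + 33.5775*n - 20.796875)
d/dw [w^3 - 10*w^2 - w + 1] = 3*w^2 - 20*w - 1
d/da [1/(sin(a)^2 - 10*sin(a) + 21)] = 2*(5 - sin(a))*cos(a)/(sin(a)^2 - 10*sin(a) + 21)^2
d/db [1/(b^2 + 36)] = -2*b/(b^2 + 36)^2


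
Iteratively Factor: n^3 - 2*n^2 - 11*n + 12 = (n - 1)*(n^2 - n - 12) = (n - 4)*(n - 1)*(n + 3)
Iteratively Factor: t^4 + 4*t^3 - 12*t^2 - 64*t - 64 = (t + 2)*(t^3 + 2*t^2 - 16*t - 32) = (t + 2)^2*(t^2 - 16) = (t - 4)*(t + 2)^2*(t + 4)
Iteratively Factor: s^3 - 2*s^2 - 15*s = (s)*(s^2 - 2*s - 15) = s*(s - 5)*(s + 3)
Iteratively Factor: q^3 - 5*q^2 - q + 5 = (q + 1)*(q^2 - 6*q + 5) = (q - 5)*(q + 1)*(q - 1)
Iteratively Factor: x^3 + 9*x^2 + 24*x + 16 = (x + 4)*(x^2 + 5*x + 4) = (x + 4)^2*(x + 1)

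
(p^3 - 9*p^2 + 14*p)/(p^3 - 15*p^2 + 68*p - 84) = p/(p - 6)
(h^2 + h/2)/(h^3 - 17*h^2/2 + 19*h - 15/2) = h*(2*h + 1)/(2*h^3 - 17*h^2 + 38*h - 15)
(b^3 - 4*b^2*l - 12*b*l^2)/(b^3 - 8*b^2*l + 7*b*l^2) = (b^2 - 4*b*l - 12*l^2)/(b^2 - 8*b*l + 7*l^2)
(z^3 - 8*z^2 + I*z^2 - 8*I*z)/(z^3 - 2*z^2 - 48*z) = (z + I)/(z + 6)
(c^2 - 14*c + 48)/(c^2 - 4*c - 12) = (c - 8)/(c + 2)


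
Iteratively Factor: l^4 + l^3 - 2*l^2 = (l)*(l^3 + l^2 - 2*l) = l^2*(l^2 + l - 2) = l^2*(l - 1)*(l + 2)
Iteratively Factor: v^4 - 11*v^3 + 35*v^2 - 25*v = (v - 5)*(v^3 - 6*v^2 + 5*v) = v*(v - 5)*(v^2 - 6*v + 5) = v*(v - 5)*(v - 1)*(v - 5)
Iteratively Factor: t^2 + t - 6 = (t + 3)*(t - 2)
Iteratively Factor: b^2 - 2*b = (b)*(b - 2)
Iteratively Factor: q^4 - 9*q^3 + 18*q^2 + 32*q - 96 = (q - 4)*(q^3 - 5*q^2 - 2*q + 24) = (q - 4)^2*(q^2 - q - 6) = (q - 4)^2*(q - 3)*(q + 2)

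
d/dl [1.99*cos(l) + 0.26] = -1.99*sin(l)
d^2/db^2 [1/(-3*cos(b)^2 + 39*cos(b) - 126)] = (4*sin(b)^4/3 - sin(b)^2 + 793*cos(b)/4 - 13*cos(3*b)/4 - 85)/((cos(b) - 7)^3*(cos(b) - 6)^3)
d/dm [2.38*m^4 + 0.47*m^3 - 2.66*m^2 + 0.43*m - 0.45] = 9.52*m^3 + 1.41*m^2 - 5.32*m + 0.43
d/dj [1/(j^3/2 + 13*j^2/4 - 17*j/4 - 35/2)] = 4*(-6*j^2 - 26*j + 17)/(2*j^3 + 13*j^2 - 17*j - 70)^2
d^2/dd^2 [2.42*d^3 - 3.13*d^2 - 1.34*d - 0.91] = 14.52*d - 6.26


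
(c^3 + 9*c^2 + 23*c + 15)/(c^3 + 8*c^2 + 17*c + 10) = (c + 3)/(c + 2)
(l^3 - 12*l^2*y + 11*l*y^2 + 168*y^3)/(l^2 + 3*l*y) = l - 15*y + 56*y^2/l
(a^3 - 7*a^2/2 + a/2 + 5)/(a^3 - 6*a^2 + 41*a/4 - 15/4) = 2*(a^2 - a - 2)/(2*a^2 - 7*a + 3)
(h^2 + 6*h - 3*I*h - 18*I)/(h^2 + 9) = (h + 6)/(h + 3*I)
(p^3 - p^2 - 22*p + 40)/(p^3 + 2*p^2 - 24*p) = (p^2 + 3*p - 10)/(p*(p + 6))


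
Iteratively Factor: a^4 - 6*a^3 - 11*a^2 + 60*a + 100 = (a + 2)*(a^3 - 8*a^2 + 5*a + 50) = (a + 2)^2*(a^2 - 10*a + 25) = (a - 5)*(a + 2)^2*(a - 5)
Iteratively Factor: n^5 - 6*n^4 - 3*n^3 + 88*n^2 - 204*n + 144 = (n - 2)*(n^4 - 4*n^3 - 11*n^2 + 66*n - 72) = (n - 3)*(n - 2)*(n^3 - n^2 - 14*n + 24) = (n - 3)*(n - 2)*(n + 4)*(n^2 - 5*n + 6) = (n - 3)*(n - 2)^2*(n + 4)*(n - 3)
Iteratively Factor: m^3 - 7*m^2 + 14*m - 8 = (m - 1)*(m^2 - 6*m + 8) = (m - 4)*(m - 1)*(m - 2)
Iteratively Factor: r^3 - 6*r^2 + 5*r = (r - 5)*(r^2 - r) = r*(r - 5)*(r - 1)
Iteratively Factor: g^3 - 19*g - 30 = (g - 5)*(g^2 + 5*g + 6) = (g - 5)*(g + 2)*(g + 3)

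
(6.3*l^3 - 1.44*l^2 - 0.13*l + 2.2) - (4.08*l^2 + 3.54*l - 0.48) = 6.3*l^3 - 5.52*l^2 - 3.67*l + 2.68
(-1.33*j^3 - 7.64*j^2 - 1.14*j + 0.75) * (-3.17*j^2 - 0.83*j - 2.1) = 4.2161*j^5 + 25.3227*j^4 + 12.748*j^3 + 14.6127*j^2 + 1.7715*j - 1.575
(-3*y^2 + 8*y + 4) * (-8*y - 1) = 24*y^3 - 61*y^2 - 40*y - 4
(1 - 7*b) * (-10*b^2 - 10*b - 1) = 70*b^3 + 60*b^2 - 3*b - 1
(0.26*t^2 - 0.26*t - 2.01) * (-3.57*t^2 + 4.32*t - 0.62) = -0.9282*t^4 + 2.0514*t^3 + 5.8913*t^2 - 8.522*t + 1.2462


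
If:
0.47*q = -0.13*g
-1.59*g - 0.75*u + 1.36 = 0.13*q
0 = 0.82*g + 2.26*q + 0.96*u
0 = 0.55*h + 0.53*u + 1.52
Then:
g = 0.97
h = -2.57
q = -0.27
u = -0.20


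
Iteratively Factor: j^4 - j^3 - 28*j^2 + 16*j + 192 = (j + 4)*(j^3 - 5*j^2 - 8*j + 48) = (j - 4)*(j + 4)*(j^2 - j - 12) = (j - 4)*(j + 3)*(j + 4)*(j - 4)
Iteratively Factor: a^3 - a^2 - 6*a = (a + 2)*(a^2 - 3*a) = (a - 3)*(a + 2)*(a)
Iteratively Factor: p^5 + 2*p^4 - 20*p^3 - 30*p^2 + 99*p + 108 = (p + 3)*(p^4 - p^3 - 17*p^2 + 21*p + 36) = (p - 3)*(p + 3)*(p^3 + 2*p^2 - 11*p - 12) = (p - 3)*(p + 3)*(p + 4)*(p^2 - 2*p - 3) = (p - 3)^2*(p + 3)*(p + 4)*(p + 1)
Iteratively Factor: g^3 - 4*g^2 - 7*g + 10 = (g + 2)*(g^2 - 6*g + 5) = (g - 1)*(g + 2)*(g - 5)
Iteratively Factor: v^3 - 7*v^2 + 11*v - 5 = (v - 1)*(v^2 - 6*v + 5) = (v - 1)^2*(v - 5)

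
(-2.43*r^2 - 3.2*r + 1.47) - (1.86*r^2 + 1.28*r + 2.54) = -4.29*r^2 - 4.48*r - 1.07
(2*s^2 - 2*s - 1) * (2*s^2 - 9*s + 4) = 4*s^4 - 22*s^3 + 24*s^2 + s - 4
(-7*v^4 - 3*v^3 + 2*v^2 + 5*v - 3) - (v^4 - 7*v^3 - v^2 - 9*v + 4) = -8*v^4 + 4*v^3 + 3*v^2 + 14*v - 7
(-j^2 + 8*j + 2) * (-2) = 2*j^2 - 16*j - 4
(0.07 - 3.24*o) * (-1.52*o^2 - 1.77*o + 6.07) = 4.9248*o^3 + 5.6284*o^2 - 19.7907*o + 0.4249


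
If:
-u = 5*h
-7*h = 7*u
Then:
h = 0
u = 0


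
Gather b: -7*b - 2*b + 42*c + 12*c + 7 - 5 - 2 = -9*b + 54*c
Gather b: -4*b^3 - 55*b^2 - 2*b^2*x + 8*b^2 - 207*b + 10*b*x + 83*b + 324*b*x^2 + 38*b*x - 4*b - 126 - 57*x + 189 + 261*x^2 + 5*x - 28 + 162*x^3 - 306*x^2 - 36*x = -4*b^3 + b^2*(-2*x - 47) + b*(324*x^2 + 48*x - 128) + 162*x^3 - 45*x^2 - 88*x + 35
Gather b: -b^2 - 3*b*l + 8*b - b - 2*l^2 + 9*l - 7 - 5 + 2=-b^2 + b*(7 - 3*l) - 2*l^2 + 9*l - 10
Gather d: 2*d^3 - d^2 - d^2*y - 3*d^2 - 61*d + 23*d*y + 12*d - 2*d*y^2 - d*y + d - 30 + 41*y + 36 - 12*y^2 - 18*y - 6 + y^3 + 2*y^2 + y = 2*d^3 + d^2*(-y - 4) + d*(-2*y^2 + 22*y - 48) + y^3 - 10*y^2 + 24*y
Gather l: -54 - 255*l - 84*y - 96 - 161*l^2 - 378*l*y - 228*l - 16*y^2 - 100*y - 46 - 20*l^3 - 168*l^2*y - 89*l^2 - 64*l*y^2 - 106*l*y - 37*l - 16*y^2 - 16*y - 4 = -20*l^3 + l^2*(-168*y - 250) + l*(-64*y^2 - 484*y - 520) - 32*y^2 - 200*y - 200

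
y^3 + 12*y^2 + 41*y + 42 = (y + 2)*(y + 3)*(y + 7)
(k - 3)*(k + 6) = k^2 + 3*k - 18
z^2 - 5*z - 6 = (z - 6)*(z + 1)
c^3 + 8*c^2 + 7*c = c*(c + 1)*(c + 7)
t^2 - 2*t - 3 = (t - 3)*(t + 1)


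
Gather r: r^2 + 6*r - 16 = r^2 + 6*r - 16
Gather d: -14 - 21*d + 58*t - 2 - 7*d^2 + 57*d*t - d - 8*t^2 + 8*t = -7*d^2 + d*(57*t - 22) - 8*t^2 + 66*t - 16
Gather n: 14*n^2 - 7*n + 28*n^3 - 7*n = 28*n^3 + 14*n^2 - 14*n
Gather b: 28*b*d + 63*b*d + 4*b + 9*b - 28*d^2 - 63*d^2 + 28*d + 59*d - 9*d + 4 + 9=b*(91*d + 13) - 91*d^2 + 78*d + 13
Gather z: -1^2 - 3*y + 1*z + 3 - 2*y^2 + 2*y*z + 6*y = -2*y^2 + 3*y + z*(2*y + 1) + 2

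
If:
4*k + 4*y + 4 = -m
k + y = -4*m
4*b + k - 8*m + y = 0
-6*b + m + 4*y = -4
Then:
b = 4/5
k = -6/5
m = 4/15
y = 2/15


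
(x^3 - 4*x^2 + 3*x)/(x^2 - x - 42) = x*(-x^2 + 4*x - 3)/(-x^2 + x + 42)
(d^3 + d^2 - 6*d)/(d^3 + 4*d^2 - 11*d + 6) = d*(d^2 + d - 6)/(d^3 + 4*d^2 - 11*d + 6)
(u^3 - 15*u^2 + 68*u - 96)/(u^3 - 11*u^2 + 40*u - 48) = (u - 8)/(u - 4)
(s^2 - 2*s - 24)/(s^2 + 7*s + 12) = (s - 6)/(s + 3)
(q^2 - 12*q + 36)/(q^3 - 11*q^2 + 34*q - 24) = (q - 6)/(q^2 - 5*q + 4)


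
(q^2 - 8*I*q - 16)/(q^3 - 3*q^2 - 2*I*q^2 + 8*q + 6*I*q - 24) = (q - 4*I)/(q^2 + q*(-3 + 2*I) - 6*I)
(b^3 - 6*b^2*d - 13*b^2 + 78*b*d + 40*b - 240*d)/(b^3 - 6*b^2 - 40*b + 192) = (b^2 - 6*b*d - 5*b + 30*d)/(b^2 + 2*b - 24)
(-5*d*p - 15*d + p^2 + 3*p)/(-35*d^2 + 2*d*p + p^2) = (p + 3)/(7*d + p)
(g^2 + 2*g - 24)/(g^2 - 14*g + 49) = (g^2 + 2*g - 24)/(g^2 - 14*g + 49)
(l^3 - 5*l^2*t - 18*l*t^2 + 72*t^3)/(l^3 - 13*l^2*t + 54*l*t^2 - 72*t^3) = (-l - 4*t)/(-l + 4*t)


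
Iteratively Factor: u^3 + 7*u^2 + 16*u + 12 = (u + 3)*(u^2 + 4*u + 4) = (u + 2)*(u + 3)*(u + 2)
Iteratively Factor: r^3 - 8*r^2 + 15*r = (r)*(r^2 - 8*r + 15) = r*(r - 5)*(r - 3)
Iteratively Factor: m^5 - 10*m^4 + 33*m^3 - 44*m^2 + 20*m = (m)*(m^4 - 10*m^3 + 33*m^2 - 44*m + 20) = m*(m - 2)*(m^3 - 8*m^2 + 17*m - 10) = m*(m - 5)*(m - 2)*(m^2 - 3*m + 2) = m*(m - 5)*(m - 2)*(m - 1)*(m - 2)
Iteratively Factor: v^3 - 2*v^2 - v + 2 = (v - 1)*(v^2 - v - 2) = (v - 2)*(v - 1)*(v + 1)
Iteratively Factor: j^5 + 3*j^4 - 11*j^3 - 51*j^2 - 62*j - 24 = (j + 1)*(j^4 + 2*j^3 - 13*j^2 - 38*j - 24) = (j + 1)*(j + 3)*(j^3 - j^2 - 10*j - 8) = (j + 1)*(j + 2)*(j + 3)*(j^2 - 3*j - 4) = (j - 4)*(j + 1)*(j + 2)*(j + 3)*(j + 1)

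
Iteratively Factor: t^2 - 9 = (t + 3)*(t - 3)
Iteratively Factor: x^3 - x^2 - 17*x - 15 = (x - 5)*(x^2 + 4*x + 3) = (x - 5)*(x + 3)*(x + 1)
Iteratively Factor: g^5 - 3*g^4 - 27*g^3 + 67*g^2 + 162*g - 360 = (g - 5)*(g^4 + 2*g^3 - 17*g^2 - 18*g + 72) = (g - 5)*(g + 4)*(g^3 - 2*g^2 - 9*g + 18) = (g - 5)*(g - 3)*(g + 4)*(g^2 + g - 6) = (g - 5)*(g - 3)*(g - 2)*(g + 4)*(g + 3)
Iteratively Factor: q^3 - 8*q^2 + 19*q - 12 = (q - 4)*(q^2 - 4*q + 3) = (q - 4)*(q - 1)*(q - 3)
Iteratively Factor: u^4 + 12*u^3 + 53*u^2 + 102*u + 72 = (u + 3)*(u^3 + 9*u^2 + 26*u + 24) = (u + 3)^2*(u^2 + 6*u + 8) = (u + 3)^2*(u + 4)*(u + 2)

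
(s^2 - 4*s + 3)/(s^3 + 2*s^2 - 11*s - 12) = (s - 1)/(s^2 + 5*s + 4)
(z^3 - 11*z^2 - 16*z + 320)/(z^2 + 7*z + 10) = (z^2 - 16*z + 64)/(z + 2)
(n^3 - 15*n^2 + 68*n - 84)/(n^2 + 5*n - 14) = (n^2 - 13*n + 42)/(n + 7)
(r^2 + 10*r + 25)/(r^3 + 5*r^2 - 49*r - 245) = (r + 5)/(r^2 - 49)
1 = 1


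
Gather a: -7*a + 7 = 7 - 7*a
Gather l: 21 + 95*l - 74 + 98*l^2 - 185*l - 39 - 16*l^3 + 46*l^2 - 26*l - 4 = -16*l^3 + 144*l^2 - 116*l - 96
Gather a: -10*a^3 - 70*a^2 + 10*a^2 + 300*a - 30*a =-10*a^3 - 60*a^2 + 270*a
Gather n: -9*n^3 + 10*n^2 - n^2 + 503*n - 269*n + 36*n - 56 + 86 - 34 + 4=-9*n^3 + 9*n^2 + 270*n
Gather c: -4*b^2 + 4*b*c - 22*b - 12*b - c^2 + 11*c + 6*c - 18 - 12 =-4*b^2 - 34*b - c^2 + c*(4*b + 17) - 30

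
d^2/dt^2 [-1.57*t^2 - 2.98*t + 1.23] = -3.14000000000000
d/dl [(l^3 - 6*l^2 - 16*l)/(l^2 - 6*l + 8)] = (l^4 - 12*l^3 + 76*l^2 - 96*l - 128)/(l^4 - 12*l^3 + 52*l^2 - 96*l + 64)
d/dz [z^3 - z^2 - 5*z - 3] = 3*z^2 - 2*z - 5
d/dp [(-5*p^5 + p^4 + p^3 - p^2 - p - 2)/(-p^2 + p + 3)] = (15*p^6 - 22*p^5 - 73*p^4 + 14*p^3 + 7*p^2 - 10*p - 1)/(p^4 - 2*p^3 - 5*p^2 + 6*p + 9)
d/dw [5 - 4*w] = -4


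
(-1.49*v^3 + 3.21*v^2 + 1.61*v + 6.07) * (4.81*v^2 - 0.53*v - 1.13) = -7.1669*v^5 + 16.2298*v^4 + 7.7265*v^3 + 24.7161*v^2 - 5.0364*v - 6.8591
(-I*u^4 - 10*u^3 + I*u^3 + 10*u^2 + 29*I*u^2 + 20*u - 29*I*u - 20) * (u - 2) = -I*u^5 - 10*u^4 + 3*I*u^4 + 30*u^3 + 27*I*u^3 - 87*I*u^2 - 60*u + 58*I*u + 40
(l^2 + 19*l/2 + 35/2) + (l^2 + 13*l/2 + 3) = 2*l^2 + 16*l + 41/2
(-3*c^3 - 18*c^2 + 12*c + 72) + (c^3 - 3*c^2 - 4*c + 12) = -2*c^3 - 21*c^2 + 8*c + 84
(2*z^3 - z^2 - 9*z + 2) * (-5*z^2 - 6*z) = -10*z^5 - 7*z^4 + 51*z^3 + 44*z^2 - 12*z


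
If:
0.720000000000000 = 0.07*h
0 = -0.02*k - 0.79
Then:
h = 10.29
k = -39.50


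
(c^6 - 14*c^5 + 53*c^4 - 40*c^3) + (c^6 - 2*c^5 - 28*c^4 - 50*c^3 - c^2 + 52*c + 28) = 2*c^6 - 16*c^5 + 25*c^4 - 90*c^3 - c^2 + 52*c + 28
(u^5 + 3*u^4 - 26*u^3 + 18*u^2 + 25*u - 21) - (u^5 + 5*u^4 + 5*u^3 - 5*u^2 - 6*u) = -2*u^4 - 31*u^3 + 23*u^2 + 31*u - 21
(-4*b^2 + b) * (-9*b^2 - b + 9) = 36*b^4 - 5*b^3 - 37*b^2 + 9*b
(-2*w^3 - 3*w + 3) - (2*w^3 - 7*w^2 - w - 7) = -4*w^3 + 7*w^2 - 2*w + 10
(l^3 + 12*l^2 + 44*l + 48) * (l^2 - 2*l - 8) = l^5 + 10*l^4 + 12*l^3 - 136*l^2 - 448*l - 384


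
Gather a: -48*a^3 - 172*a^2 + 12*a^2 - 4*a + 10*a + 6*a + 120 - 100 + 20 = -48*a^3 - 160*a^2 + 12*a + 40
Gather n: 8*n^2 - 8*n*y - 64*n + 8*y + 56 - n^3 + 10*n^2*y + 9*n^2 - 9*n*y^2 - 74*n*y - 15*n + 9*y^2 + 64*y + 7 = -n^3 + n^2*(10*y + 17) + n*(-9*y^2 - 82*y - 79) + 9*y^2 + 72*y + 63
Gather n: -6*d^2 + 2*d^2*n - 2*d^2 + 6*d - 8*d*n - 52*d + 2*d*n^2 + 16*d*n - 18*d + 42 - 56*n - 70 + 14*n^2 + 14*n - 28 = -8*d^2 - 64*d + n^2*(2*d + 14) + n*(2*d^2 + 8*d - 42) - 56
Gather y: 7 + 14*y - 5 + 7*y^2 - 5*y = 7*y^2 + 9*y + 2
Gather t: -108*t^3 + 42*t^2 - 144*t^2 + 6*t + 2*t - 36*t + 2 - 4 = -108*t^3 - 102*t^2 - 28*t - 2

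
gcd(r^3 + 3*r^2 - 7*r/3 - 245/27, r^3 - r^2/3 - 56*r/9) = r + 7/3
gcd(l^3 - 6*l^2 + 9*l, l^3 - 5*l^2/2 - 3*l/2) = l^2 - 3*l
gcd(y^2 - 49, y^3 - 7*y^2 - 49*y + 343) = y^2 - 49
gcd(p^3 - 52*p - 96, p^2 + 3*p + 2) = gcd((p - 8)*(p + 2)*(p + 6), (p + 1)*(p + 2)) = p + 2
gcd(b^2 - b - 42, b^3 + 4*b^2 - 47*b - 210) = b^2 - b - 42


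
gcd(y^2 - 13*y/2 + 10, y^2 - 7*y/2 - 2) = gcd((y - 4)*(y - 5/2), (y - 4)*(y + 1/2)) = y - 4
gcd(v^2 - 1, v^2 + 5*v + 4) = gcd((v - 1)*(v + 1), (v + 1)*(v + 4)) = v + 1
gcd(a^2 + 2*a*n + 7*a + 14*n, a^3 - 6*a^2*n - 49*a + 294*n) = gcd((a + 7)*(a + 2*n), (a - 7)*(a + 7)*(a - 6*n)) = a + 7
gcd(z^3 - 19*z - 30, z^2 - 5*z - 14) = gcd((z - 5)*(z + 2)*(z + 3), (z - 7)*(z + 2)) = z + 2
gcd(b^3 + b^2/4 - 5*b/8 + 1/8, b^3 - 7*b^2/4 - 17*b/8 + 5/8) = b^2 + 3*b/4 - 1/4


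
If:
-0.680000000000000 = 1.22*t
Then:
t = -0.56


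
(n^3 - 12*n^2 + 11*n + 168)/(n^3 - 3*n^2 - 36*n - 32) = (n^2 - 4*n - 21)/(n^2 + 5*n + 4)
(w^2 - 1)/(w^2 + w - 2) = (w + 1)/(w + 2)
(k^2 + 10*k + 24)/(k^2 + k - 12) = (k + 6)/(k - 3)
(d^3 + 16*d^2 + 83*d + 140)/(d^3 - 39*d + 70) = (d^2 + 9*d + 20)/(d^2 - 7*d + 10)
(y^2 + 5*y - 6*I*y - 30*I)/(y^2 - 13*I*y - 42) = (y + 5)/(y - 7*I)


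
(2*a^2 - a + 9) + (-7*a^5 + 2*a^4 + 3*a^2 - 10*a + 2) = -7*a^5 + 2*a^4 + 5*a^2 - 11*a + 11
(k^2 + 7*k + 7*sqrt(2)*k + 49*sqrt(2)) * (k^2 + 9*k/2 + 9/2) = k^4 + 7*sqrt(2)*k^3 + 23*k^3/2 + 36*k^2 + 161*sqrt(2)*k^2/2 + 63*k/2 + 252*sqrt(2)*k + 441*sqrt(2)/2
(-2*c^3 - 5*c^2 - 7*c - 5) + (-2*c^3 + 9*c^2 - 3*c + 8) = -4*c^3 + 4*c^2 - 10*c + 3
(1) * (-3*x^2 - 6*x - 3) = -3*x^2 - 6*x - 3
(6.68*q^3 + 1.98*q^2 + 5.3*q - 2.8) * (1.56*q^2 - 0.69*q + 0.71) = 10.4208*q^5 - 1.5204*q^4 + 11.6446*q^3 - 6.6192*q^2 + 5.695*q - 1.988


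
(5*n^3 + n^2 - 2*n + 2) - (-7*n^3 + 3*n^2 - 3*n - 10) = 12*n^3 - 2*n^2 + n + 12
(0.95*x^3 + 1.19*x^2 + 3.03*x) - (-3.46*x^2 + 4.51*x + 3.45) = 0.95*x^3 + 4.65*x^2 - 1.48*x - 3.45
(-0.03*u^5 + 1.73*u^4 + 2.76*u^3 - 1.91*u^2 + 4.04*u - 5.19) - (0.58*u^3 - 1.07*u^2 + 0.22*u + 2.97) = -0.03*u^5 + 1.73*u^4 + 2.18*u^3 - 0.84*u^2 + 3.82*u - 8.16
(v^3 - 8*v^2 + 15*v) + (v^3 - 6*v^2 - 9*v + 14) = 2*v^3 - 14*v^2 + 6*v + 14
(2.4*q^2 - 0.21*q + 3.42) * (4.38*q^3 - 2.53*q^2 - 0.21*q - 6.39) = 10.512*q^5 - 6.9918*q^4 + 15.0069*q^3 - 23.9445*q^2 + 0.6237*q - 21.8538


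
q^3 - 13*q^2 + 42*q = q*(q - 7)*(q - 6)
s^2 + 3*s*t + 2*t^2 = (s + t)*(s + 2*t)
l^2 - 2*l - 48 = (l - 8)*(l + 6)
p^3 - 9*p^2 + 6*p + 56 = (p - 7)*(p - 4)*(p + 2)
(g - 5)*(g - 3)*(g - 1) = g^3 - 9*g^2 + 23*g - 15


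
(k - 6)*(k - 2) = k^2 - 8*k + 12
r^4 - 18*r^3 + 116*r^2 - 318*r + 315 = (r - 7)*(r - 5)*(r - 3)^2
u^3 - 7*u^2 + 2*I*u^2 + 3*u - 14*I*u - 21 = (u - 7)*(u - I)*(u + 3*I)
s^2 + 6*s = s*(s + 6)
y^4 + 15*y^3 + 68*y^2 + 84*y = y*(y + 2)*(y + 6)*(y + 7)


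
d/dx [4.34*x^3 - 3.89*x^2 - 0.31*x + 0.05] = 13.02*x^2 - 7.78*x - 0.31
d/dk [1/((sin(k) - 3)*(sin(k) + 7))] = -2*(sin(k) + 2)*cos(k)/((sin(k) - 3)^2*(sin(k) + 7)^2)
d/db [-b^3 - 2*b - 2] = -3*b^2 - 2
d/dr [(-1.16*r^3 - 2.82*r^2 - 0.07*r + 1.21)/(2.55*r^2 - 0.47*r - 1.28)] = (-2.958*r^4 + 1.0904*r^3 + 5.9583*r^2 + 1.0482*r + 0.6583)/(6.5025*r^4 - 2.397*r^3 - 6.3071*r^2 + 1.2032*r + 1.6384)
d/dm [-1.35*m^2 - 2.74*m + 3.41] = -2.7*m - 2.74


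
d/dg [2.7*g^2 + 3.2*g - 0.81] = 5.4*g + 3.2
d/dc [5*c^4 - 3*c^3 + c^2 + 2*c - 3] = 20*c^3 - 9*c^2 + 2*c + 2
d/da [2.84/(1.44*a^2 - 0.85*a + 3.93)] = (2.414 - 8.1792*a)/(1.44*a^2 - 0.85*a + 3.93)^2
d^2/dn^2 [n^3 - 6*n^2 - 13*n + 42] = 6*n - 12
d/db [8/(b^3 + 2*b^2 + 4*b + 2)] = 8*(-3*b^2 - 4*b - 4)/(b^3 + 2*b^2 + 4*b + 2)^2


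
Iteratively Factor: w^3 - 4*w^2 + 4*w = (w)*(w^2 - 4*w + 4) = w*(w - 2)*(w - 2)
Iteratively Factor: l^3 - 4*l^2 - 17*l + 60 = (l - 3)*(l^2 - l - 20) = (l - 5)*(l - 3)*(l + 4)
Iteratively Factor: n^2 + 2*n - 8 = (n + 4)*(n - 2)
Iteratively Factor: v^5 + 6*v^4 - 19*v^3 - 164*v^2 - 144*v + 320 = (v + 4)*(v^4 + 2*v^3 - 27*v^2 - 56*v + 80) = (v + 4)^2*(v^3 - 2*v^2 - 19*v + 20) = (v - 1)*(v + 4)^2*(v^2 - v - 20) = (v - 1)*(v + 4)^3*(v - 5)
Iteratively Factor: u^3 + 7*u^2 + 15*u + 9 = (u + 1)*(u^2 + 6*u + 9) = (u + 1)*(u + 3)*(u + 3)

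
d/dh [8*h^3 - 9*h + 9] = 24*h^2 - 9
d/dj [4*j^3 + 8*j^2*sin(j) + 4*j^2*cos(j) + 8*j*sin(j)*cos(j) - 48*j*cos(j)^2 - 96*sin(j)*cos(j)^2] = -4*j^2*sin(j) + 8*j^2*cos(j) + 12*j^2 + 16*j*sin(j) + 48*j*sin(2*j) + 8*j*cos(j) + 8*j*cos(2*j) + 4*sin(2*j) - 24*cos(j) - 24*cos(2*j) - 72*cos(3*j) - 24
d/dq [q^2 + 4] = 2*q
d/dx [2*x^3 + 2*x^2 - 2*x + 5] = 6*x^2 + 4*x - 2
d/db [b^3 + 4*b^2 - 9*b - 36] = 3*b^2 + 8*b - 9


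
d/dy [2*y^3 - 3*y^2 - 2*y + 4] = 6*y^2 - 6*y - 2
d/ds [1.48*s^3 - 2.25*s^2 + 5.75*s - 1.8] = 4.44*s^2 - 4.5*s + 5.75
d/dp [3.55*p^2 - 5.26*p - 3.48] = 7.1*p - 5.26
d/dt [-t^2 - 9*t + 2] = -2*t - 9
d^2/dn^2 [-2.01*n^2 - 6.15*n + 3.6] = -4.02000000000000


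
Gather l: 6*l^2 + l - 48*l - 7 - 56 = 6*l^2 - 47*l - 63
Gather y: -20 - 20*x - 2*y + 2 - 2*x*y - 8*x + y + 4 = -28*x + y*(-2*x - 1) - 14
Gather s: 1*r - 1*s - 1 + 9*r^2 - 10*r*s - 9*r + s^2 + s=9*r^2 - 10*r*s - 8*r + s^2 - 1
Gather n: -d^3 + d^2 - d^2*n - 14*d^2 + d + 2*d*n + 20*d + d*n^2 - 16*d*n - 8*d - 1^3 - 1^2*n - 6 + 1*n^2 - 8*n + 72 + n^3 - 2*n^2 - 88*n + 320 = -d^3 - 13*d^2 + 13*d + n^3 + n^2*(d - 1) + n*(-d^2 - 14*d - 97) + 385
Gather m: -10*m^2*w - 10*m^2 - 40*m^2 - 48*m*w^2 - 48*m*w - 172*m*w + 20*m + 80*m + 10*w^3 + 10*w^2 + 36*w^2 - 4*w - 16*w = m^2*(-10*w - 50) + m*(-48*w^2 - 220*w + 100) + 10*w^3 + 46*w^2 - 20*w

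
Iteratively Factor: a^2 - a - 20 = (a - 5)*(a + 4)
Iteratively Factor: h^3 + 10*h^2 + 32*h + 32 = (h + 2)*(h^2 + 8*h + 16) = (h + 2)*(h + 4)*(h + 4)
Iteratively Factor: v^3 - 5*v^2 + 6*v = (v - 2)*(v^2 - 3*v) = v*(v - 2)*(v - 3)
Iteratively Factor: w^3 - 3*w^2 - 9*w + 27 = (w + 3)*(w^2 - 6*w + 9) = (w - 3)*(w + 3)*(w - 3)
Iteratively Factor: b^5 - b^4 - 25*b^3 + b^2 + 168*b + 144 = (b - 4)*(b^4 + 3*b^3 - 13*b^2 - 51*b - 36) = (b - 4)^2*(b^3 + 7*b^2 + 15*b + 9) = (b - 4)^2*(b + 3)*(b^2 + 4*b + 3) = (b - 4)^2*(b + 1)*(b + 3)*(b + 3)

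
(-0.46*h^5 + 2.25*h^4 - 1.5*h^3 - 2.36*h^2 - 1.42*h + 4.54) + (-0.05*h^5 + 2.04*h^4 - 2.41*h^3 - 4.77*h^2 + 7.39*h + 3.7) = -0.51*h^5 + 4.29*h^4 - 3.91*h^3 - 7.13*h^2 + 5.97*h + 8.24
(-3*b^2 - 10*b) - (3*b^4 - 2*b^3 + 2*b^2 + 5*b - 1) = -3*b^4 + 2*b^3 - 5*b^2 - 15*b + 1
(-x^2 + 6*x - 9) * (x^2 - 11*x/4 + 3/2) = -x^4 + 35*x^3/4 - 27*x^2 + 135*x/4 - 27/2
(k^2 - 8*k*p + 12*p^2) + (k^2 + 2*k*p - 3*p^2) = 2*k^2 - 6*k*p + 9*p^2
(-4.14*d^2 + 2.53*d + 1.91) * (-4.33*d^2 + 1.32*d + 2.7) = 17.9262*d^4 - 16.4197*d^3 - 16.1087*d^2 + 9.3522*d + 5.157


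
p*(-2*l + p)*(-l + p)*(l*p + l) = 2*l^3*p^2 + 2*l^3*p - 3*l^2*p^3 - 3*l^2*p^2 + l*p^4 + l*p^3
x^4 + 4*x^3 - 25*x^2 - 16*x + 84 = (x - 3)*(x - 2)*(x + 2)*(x + 7)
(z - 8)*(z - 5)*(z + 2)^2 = z^4 - 9*z^3 - 8*z^2 + 108*z + 160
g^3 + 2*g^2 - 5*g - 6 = (g - 2)*(g + 1)*(g + 3)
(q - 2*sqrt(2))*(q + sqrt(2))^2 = q^3 - 6*q - 4*sqrt(2)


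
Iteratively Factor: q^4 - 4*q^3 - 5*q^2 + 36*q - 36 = (q - 3)*(q^3 - q^2 - 8*q + 12) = (q - 3)*(q - 2)*(q^2 + q - 6) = (q - 3)*(q - 2)^2*(q + 3)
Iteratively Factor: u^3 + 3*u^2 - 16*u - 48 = (u + 4)*(u^2 - u - 12) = (u + 3)*(u + 4)*(u - 4)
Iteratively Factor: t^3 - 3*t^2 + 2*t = (t)*(t^2 - 3*t + 2) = t*(t - 1)*(t - 2)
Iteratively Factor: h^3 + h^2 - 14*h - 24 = (h + 2)*(h^2 - h - 12) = (h + 2)*(h + 3)*(h - 4)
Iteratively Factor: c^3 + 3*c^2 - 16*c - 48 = (c + 3)*(c^2 - 16) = (c - 4)*(c + 3)*(c + 4)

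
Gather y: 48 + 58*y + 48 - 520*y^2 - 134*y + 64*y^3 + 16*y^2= 64*y^3 - 504*y^2 - 76*y + 96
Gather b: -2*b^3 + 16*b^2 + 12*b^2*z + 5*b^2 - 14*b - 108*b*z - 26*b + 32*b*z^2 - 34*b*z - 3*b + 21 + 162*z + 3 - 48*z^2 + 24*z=-2*b^3 + b^2*(12*z + 21) + b*(32*z^2 - 142*z - 43) - 48*z^2 + 186*z + 24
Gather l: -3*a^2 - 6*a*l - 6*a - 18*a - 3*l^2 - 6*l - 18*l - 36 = -3*a^2 - 24*a - 3*l^2 + l*(-6*a - 24) - 36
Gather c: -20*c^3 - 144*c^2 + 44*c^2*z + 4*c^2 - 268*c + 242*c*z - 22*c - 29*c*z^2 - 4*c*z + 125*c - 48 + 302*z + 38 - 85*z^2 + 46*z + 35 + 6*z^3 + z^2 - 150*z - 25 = -20*c^3 + c^2*(44*z - 140) + c*(-29*z^2 + 238*z - 165) + 6*z^3 - 84*z^2 + 198*z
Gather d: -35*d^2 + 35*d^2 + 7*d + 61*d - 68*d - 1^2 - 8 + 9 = 0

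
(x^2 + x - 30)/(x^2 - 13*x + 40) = (x + 6)/(x - 8)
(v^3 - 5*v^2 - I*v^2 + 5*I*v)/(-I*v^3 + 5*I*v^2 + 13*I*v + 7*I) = v*(I*v^2 + v*(1 - 5*I) - 5)/(v^3 - 5*v^2 - 13*v - 7)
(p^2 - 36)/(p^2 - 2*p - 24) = (p + 6)/(p + 4)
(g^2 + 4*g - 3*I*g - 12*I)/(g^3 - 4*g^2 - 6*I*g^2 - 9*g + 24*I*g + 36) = (g + 4)/(g^2 - g*(4 + 3*I) + 12*I)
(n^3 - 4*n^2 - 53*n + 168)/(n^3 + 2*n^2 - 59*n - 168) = (n - 3)/(n + 3)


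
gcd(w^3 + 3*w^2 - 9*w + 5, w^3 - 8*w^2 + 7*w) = w - 1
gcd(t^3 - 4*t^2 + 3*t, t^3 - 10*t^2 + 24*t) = t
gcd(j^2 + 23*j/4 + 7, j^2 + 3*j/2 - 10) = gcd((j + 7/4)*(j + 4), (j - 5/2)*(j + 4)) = j + 4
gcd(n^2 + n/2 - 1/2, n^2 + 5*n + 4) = n + 1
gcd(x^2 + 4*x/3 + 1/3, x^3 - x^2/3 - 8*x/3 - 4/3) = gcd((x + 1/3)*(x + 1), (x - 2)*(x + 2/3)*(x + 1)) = x + 1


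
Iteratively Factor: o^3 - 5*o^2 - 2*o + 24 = (o + 2)*(o^2 - 7*o + 12) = (o - 4)*(o + 2)*(o - 3)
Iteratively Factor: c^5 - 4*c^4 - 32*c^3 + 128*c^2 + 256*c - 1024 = (c - 4)*(c^4 - 32*c^2 + 256) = (c - 4)^2*(c^3 + 4*c^2 - 16*c - 64) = (c - 4)^2*(c + 4)*(c^2 - 16) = (c - 4)^2*(c + 4)^2*(c - 4)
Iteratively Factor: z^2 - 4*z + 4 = (z - 2)*(z - 2)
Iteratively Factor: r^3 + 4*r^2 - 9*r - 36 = (r - 3)*(r^2 + 7*r + 12) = (r - 3)*(r + 3)*(r + 4)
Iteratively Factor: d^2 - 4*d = (d - 4)*(d)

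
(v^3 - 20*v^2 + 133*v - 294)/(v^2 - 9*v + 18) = (v^2 - 14*v + 49)/(v - 3)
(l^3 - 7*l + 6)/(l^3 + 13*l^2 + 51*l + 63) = (l^2 - 3*l + 2)/(l^2 + 10*l + 21)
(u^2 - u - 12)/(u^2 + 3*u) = (u - 4)/u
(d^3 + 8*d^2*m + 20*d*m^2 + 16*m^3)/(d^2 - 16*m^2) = (d^2 + 4*d*m + 4*m^2)/(d - 4*m)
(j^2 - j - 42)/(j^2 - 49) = (j + 6)/(j + 7)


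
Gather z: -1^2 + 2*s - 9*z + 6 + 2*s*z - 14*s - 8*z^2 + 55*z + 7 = -12*s - 8*z^2 + z*(2*s + 46) + 12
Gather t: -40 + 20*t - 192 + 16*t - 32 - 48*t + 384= 120 - 12*t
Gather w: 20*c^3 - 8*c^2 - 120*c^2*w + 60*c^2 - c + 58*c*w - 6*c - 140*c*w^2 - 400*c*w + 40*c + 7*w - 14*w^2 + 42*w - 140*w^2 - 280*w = 20*c^3 + 52*c^2 + 33*c + w^2*(-140*c - 154) + w*(-120*c^2 - 342*c - 231)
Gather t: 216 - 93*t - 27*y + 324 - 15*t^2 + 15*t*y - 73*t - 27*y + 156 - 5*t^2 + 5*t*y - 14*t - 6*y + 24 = -20*t^2 + t*(20*y - 180) - 60*y + 720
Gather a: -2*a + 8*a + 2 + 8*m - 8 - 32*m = 6*a - 24*m - 6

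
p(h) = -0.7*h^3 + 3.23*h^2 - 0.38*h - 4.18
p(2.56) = 4.27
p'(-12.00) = -380.30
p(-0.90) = -0.71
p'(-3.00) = -38.66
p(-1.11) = 1.18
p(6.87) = -81.31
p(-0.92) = -0.55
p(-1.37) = 4.20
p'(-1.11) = -10.14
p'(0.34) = 1.57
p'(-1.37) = -13.17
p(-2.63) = 31.89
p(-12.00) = 1675.10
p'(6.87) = -55.11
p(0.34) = -3.96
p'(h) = -2.1*h^2 + 6.46*h - 0.38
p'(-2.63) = -31.90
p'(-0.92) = -8.10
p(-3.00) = 44.93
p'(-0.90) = -7.90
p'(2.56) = 2.40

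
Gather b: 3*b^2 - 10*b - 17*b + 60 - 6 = 3*b^2 - 27*b + 54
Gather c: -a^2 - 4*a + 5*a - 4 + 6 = -a^2 + a + 2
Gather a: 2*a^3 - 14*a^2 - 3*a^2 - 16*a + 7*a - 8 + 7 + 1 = 2*a^3 - 17*a^2 - 9*a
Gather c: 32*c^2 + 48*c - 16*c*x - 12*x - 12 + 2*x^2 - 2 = 32*c^2 + c*(48 - 16*x) + 2*x^2 - 12*x - 14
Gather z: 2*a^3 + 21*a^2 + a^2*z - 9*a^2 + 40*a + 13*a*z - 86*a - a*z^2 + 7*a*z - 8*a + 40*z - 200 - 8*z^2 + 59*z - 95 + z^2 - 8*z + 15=2*a^3 + 12*a^2 - 54*a + z^2*(-a - 7) + z*(a^2 + 20*a + 91) - 280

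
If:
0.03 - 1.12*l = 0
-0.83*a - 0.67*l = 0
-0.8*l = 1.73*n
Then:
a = -0.02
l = 0.03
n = -0.01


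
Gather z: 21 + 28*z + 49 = 28*z + 70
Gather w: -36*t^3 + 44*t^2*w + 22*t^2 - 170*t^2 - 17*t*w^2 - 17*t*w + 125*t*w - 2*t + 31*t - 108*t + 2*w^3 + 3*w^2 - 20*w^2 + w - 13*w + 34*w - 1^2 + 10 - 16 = -36*t^3 - 148*t^2 - 79*t + 2*w^3 + w^2*(-17*t - 17) + w*(44*t^2 + 108*t + 22) - 7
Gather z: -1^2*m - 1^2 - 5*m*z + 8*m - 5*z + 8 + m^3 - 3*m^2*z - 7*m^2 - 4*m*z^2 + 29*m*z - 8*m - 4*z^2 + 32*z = m^3 - 7*m^2 - m + z^2*(-4*m - 4) + z*(-3*m^2 + 24*m + 27) + 7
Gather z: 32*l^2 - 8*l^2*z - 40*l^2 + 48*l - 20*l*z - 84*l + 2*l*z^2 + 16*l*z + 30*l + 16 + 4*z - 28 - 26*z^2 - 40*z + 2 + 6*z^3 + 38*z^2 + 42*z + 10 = -8*l^2 - 6*l + 6*z^3 + z^2*(2*l + 12) + z*(-8*l^2 - 4*l + 6)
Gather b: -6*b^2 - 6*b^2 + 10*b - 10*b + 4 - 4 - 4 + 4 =-12*b^2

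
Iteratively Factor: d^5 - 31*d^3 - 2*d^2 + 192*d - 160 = (d - 1)*(d^4 + d^3 - 30*d^2 - 32*d + 160) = (d - 2)*(d - 1)*(d^3 + 3*d^2 - 24*d - 80) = (d - 5)*(d - 2)*(d - 1)*(d^2 + 8*d + 16) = (d - 5)*(d - 2)*(d - 1)*(d + 4)*(d + 4)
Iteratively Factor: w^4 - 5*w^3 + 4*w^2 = (w)*(w^3 - 5*w^2 + 4*w) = w*(w - 1)*(w^2 - 4*w) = w^2*(w - 1)*(w - 4)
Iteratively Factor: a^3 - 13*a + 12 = (a - 1)*(a^2 + a - 12) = (a - 3)*(a - 1)*(a + 4)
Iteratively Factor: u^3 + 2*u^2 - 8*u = (u)*(u^2 + 2*u - 8) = u*(u + 4)*(u - 2)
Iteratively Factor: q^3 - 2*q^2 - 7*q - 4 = (q - 4)*(q^2 + 2*q + 1) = (q - 4)*(q + 1)*(q + 1)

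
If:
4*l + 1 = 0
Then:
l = -1/4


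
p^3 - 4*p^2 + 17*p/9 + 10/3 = (p - 3)*(p - 5/3)*(p + 2/3)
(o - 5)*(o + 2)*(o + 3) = o^3 - 19*o - 30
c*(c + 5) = c^2 + 5*c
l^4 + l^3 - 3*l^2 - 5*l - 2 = (l - 2)*(l + 1)^3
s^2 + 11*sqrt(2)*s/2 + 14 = (s + 2*sqrt(2))*(s + 7*sqrt(2)/2)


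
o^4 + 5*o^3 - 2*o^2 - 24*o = o*(o - 2)*(o + 3)*(o + 4)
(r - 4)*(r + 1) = r^2 - 3*r - 4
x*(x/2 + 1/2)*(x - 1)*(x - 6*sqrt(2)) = x^4/2 - 3*sqrt(2)*x^3 - x^2/2 + 3*sqrt(2)*x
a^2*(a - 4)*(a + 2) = a^4 - 2*a^3 - 8*a^2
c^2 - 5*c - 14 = (c - 7)*(c + 2)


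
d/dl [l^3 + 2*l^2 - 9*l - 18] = 3*l^2 + 4*l - 9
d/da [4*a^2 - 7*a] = 8*a - 7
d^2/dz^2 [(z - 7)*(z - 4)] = 2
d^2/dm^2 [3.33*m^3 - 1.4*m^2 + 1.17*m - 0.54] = 19.98*m - 2.8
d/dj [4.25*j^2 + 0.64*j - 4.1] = 8.5*j + 0.64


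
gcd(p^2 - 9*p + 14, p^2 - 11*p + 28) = p - 7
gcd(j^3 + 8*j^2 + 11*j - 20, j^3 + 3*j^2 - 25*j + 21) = j - 1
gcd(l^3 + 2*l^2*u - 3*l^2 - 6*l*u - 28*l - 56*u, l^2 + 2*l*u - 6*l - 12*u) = l + 2*u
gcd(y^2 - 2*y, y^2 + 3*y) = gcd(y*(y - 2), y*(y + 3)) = y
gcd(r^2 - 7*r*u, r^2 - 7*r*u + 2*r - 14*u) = r - 7*u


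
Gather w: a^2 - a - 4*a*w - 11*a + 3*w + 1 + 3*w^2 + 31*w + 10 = a^2 - 12*a + 3*w^2 + w*(34 - 4*a) + 11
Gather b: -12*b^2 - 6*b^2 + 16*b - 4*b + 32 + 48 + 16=-18*b^2 + 12*b + 96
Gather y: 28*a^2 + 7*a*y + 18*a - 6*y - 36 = 28*a^2 + 18*a + y*(7*a - 6) - 36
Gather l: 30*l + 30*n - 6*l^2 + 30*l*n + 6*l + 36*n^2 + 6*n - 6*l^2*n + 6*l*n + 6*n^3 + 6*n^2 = l^2*(-6*n - 6) + l*(36*n + 36) + 6*n^3 + 42*n^2 + 36*n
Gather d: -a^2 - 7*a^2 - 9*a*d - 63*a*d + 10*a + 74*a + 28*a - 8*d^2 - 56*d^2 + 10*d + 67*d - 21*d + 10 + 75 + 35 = -8*a^2 + 112*a - 64*d^2 + d*(56 - 72*a) + 120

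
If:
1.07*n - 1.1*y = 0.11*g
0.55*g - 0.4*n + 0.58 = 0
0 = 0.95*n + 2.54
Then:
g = -3.00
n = -2.67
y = -2.30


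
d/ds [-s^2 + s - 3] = 1 - 2*s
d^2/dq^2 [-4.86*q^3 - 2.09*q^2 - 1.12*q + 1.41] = -29.16*q - 4.18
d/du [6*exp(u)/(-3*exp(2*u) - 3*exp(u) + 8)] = (18*exp(2*u) + 48)*exp(u)/(9*exp(4*u) + 18*exp(3*u) - 39*exp(2*u) - 48*exp(u) + 64)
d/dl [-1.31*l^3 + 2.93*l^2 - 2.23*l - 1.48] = -3.93*l^2 + 5.86*l - 2.23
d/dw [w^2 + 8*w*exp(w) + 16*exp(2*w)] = 8*w*exp(w) + 2*w + 32*exp(2*w) + 8*exp(w)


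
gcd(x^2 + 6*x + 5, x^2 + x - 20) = x + 5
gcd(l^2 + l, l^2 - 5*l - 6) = l + 1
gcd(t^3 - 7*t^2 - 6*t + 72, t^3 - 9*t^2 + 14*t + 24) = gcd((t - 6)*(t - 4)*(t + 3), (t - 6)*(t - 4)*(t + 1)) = t^2 - 10*t + 24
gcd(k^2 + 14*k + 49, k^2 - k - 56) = k + 7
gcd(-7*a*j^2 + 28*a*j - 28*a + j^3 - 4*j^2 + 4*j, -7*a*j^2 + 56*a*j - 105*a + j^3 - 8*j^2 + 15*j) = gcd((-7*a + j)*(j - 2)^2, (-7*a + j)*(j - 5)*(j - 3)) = 7*a - j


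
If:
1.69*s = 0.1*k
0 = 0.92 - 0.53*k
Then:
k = 1.74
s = 0.10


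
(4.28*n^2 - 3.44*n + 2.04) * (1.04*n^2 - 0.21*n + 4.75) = 4.4512*n^4 - 4.4764*n^3 + 23.174*n^2 - 16.7684*n + 9.69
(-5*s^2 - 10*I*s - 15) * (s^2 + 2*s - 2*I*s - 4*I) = -5*s^4 - 10*s^3 - 35*s^2 - 70*s + 30*I*s + 60*I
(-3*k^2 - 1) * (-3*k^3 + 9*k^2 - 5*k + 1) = 9*k^5 - 27*k^4 + 18*k^3 - 12*k^2 + 5*k - 1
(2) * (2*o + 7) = 4*o + 14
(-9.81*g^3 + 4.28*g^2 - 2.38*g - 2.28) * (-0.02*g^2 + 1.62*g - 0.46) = 0.1962*g^5 - 15.9778*g^4 + 11.4938*g^3 - 5.7788*g^2 - 2.5988*g + 1.0488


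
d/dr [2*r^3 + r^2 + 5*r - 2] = 6*r^2 + 2*r + 5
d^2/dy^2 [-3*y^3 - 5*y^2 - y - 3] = -18*y - 10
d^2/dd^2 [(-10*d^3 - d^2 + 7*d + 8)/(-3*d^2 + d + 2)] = 4*(5*d^3 - 69*d^2 + 33*d - 19)/(27*d^6 - 27*d^5 - 45*d^4 + 35*d^3 + 30*d^2 - 12*d - 8)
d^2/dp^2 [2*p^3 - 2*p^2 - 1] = 12*p - 4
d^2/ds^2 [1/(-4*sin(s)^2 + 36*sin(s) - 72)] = (4*sin(s)^4 - 27*sin(s)^3 + 3*sin(s)^2 + 216*sin(s) - 126)/(4*(sin(s)^2 - 9*sin(s) + 18)^3)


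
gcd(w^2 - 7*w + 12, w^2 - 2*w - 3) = w - 3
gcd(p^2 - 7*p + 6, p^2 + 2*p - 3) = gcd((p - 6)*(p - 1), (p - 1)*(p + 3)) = p - 1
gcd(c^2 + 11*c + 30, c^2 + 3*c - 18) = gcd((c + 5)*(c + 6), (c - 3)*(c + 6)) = c + 6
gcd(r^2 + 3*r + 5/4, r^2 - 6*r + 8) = 1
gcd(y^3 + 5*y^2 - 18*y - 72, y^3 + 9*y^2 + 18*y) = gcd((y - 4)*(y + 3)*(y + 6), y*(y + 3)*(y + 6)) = y^2 + 9*y + 18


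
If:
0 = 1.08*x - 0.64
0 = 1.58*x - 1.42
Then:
No Solution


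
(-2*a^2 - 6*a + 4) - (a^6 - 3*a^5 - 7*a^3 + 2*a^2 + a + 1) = -a^6 + 3*a^5 + 7*a^3 - 4*a^2 - 7*a + 3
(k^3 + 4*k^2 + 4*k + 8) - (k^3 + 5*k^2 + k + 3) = -k^2 + 3*k + 5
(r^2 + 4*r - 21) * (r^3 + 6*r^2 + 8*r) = r^5 + 10*r^4 + 11*r^3 - 94*r^2 - 168*r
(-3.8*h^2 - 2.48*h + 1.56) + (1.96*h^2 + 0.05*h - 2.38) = -1.84*h^2 - 2.43*h - 0.82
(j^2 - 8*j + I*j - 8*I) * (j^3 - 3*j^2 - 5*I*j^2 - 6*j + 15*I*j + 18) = j^5 - 11*j^4 - 4*I*j^4 + 23*j^3 + 44*I*j^3 + 11*j^2 - 102*I*j^2 - 24*j + 66*I*j - 144*I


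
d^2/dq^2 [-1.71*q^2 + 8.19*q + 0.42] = -3.42000000000000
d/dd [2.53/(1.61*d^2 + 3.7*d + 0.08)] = (-8.1466*d - 9.361)/(1.61*d^2 + 3.7*d + 0.08)^2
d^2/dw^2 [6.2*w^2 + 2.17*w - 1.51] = 12.4000000000000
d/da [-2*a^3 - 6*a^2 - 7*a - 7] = -6*a^2 - 12*a - 7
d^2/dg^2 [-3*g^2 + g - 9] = -6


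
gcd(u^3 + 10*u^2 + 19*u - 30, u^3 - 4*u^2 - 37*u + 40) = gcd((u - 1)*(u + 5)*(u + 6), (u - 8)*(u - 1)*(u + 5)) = u^2 + 4*u - 5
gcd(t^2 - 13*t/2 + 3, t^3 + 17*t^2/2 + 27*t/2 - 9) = t - 1/2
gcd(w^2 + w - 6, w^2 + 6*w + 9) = w + 3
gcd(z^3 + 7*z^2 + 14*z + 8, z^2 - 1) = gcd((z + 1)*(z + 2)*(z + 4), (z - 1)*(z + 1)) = z + 1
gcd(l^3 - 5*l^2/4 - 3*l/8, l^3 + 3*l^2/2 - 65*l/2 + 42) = l - 3/2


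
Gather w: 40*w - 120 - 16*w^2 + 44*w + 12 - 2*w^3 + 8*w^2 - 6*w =-2*w^3 - 8*w^2 + 78*w - 108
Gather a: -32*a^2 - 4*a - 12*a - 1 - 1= -32*a^2 - 16*a - 2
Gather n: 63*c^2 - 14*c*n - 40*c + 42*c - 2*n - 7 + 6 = 63*c^2 + 2*c + n*(-14*c - 2) - 1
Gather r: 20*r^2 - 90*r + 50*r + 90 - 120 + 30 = 20*r^2 - 40*r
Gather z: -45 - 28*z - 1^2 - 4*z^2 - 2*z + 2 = -4*z^2 - 30*z - 44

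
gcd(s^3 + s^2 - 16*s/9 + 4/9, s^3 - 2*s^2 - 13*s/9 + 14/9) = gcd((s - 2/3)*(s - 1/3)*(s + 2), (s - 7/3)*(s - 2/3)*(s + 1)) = s - 2/3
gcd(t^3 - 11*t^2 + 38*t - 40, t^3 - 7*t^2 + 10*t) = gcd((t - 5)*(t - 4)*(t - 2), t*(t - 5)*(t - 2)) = t^2 - 7*t + 10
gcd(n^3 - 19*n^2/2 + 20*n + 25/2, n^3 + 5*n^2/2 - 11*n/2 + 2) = 1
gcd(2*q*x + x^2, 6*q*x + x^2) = x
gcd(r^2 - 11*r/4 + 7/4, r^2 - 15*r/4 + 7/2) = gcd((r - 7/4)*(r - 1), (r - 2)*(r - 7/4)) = r - 7/4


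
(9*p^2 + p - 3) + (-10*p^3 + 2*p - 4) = -10*p^3 + 9*p^2 + 3*p - 7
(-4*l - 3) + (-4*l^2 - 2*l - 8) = -4*l^2 - 6*l - 11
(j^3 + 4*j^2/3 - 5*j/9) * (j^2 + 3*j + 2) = j^5 + 13*j^4/3 + 49*j^3/9 + j^2 - 10*j/9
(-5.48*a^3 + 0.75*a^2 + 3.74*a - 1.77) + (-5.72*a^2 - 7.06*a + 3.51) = -5.48*a^3 - 4.97*a^2 - 3.32*a + 1.74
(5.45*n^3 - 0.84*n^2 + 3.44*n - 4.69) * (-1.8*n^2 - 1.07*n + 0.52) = -9.81*n^5 - 4.3195*n^4 - 2.4592*n^3 + 4.3244*n^2 + 6.8071*n - 2.4388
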